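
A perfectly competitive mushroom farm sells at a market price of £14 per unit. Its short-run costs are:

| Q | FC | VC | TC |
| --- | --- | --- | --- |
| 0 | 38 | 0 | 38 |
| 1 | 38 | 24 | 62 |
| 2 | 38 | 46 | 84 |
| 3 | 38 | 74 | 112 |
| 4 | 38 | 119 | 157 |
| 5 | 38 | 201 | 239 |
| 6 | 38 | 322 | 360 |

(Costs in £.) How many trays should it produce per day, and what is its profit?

Compute π = P·Q − TC at each output: Q=0: -38; Q=1: -48; Q=2: -56; Q=3: -70; Q=4: -101; Q=5: -169; Q=6: -276.
Profit is highest at Q = 0. Equivalently, the lowest AVC in the table is 46/2 ≈ £23 at Q = 2, and P = £14 falls below it — price never covers variable cost, so the firm shuts down and loses only its fixed cost.

Q = 0 (shut down); profit = -£38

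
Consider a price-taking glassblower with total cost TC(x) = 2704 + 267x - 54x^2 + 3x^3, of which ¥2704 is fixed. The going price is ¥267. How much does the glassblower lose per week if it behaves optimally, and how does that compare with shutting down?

AVC = 267 - 54x + 3x^2; min AVC = ¥24 at x = 9. Since P = ¥267 ≥ min AVC, the firm produces.
With MC = 267 - 108x + 9x^2, P = MC on the upward-sloping part at x* = 12.
TR = 267·12 = 3204. TC = 2704 + 612 = 3316. Profit = 3204 − 3316 = -¥112.
That loss of ¥112 beats the ¥2704 the firm would lose by shutting down; producing recovers ¥2592 of fixed cost.

Profit = -¥112 at x = 12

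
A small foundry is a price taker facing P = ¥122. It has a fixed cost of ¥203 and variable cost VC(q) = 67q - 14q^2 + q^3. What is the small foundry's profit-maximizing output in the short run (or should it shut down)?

Produce at q = 11

Variable cost is VC = 67q - 14q^2 + q^3, so AVC = VC/q = 67 - 14q + q^2 and MC = dTC/dq = 67 - 28q + 3q^2.
AVC is minimized where dAVC/dq = -14 + 2q = 0, at q = 7; min AVC = 67 - 14·7 + 7^2 = ¥18.
Because ¥122 ≥ ¥18, revenue can cover variable cost; the firm operates.
Solving P = MC: -55 - 28q + 3q^2 = 0 ⇒ q = -5/3 or 11. On the upward-sloping branch, q* = 11.
Check: AVC at q = 11 is ¥34 ≤ P, so revenue covers variable cost.
Profit = P·q − TC = 122·11 − 577 = ¥765.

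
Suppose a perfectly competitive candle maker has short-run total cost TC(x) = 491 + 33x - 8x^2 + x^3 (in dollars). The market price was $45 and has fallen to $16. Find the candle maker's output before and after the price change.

MC = 33 - 16x + 3x^2; the shutdown threshold is min AVC = $17 (at x = 4).
At P = $45 ≥ min AVC, set P = MC on the rising branch: x = 6.
At P = $16 < min AVC = $17, price no longer covers variable cost at any output, so the firm shuts down: x = 0.

Output falls from 6 to 0 (the firm shuts down)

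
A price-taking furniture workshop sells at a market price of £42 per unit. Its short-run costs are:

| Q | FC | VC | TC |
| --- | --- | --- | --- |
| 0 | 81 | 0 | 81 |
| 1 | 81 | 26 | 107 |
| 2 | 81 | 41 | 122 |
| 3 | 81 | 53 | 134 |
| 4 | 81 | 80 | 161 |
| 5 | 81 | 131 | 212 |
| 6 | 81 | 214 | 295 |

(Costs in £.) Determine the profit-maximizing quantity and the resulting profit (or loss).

Q = 4; profit = £7

Profit at each row (π = 42Q − TC): Q=0: -81; Q=1: -65; Q=2: -38; Q=3: -8; Q=4: 7; Q=5: -2; Q=6: -43.
Profit is maximized at Q = 4. AVC there is 80/4 = £20 ≤ P, so producing beats shutting down (which would give -£81).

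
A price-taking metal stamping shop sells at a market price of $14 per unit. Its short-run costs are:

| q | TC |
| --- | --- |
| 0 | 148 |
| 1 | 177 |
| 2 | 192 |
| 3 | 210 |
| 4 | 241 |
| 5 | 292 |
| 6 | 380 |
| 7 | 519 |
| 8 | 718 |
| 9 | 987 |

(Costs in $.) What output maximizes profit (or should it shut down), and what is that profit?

q = 0 (shut down); profit = -$148

Tabulate TR − TC: q=0: -148; q=1: -163; q=2: -164; q=3: -168; q=4: -185; q=5: -222; q=6: -296; q=7: -421; q=8: -606; q=9: -861.
Profit is highest at q = 0. Equivalently, the lowest AVC in the table is 62/3 ≈ $20.67 at q = 3, and P = $14 falls below it — price never covers variable cost, so the firm shuts down and loses only its fixed cost.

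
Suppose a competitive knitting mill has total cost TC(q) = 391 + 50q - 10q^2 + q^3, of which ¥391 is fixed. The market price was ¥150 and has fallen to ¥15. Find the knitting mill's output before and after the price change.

Output falls from 10 to 0 (the firm shuts down)

MC = 50 - 20q + 3q^2; the shutdown threshold is min AVC = ¥25 (at q = 5).
At P = ¥150 ≥ min AVC, set P = MC on the rising branch: q = 10.
At P = ¥15 < min AVC = ¥25, price no longer covers variable cost at any output, so the firm shuts down: q = 0.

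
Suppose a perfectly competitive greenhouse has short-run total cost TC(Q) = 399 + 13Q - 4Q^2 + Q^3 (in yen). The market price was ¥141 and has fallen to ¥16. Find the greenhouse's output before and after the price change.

Output falls from 8 to 3

MC = 13 - 8Q + 3Q^2; the shutdown threshold is min AVC = ¥9 (at Q = 2).
With P = ¥141 above the shutdown price, P = MC gives Q = 8.
At P = ¥16 ≥ min AVC, set P = MC: Q = 3. The firm stays open but cuts output.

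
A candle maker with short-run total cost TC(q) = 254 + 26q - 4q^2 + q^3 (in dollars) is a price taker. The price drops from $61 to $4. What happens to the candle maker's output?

Output falls from 5 to 0 (the firm shuts down)

AVC = 26 - 4q + q^2, minimized at q = 2 where min AVC = $22. MC = 26 - 8q + 3q^2.
At P = $61 ≥ min AVC, set P = MC on the rising branch: q = 5.
At P = $4 < min AVC = $22, price no longer covers variable cost at any output, so the firm shuts down: q = 0.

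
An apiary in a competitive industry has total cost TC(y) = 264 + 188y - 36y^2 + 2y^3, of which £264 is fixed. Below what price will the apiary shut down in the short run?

Short-run supply begins at min AVC. From VC = 188y - 36y^2 + 2y^3, AVC = 188 - 36y + 2y^2.
At the minimum of AVC, MC = AVC. MC = 188 - 72y + 6y^2; setting MC = AVC gives 4y^2 - 36y = 0, so y = 9. min AVC = 26.
For P < £26 the firm produces nothing.

£26 per unit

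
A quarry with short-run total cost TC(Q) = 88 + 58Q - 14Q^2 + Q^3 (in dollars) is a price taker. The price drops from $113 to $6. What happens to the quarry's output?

AVC = 58 - 14Q + Q^2, minimized at Q = 7 where min AVC = $9. MC = 58 - 28Q + 3Q^2.
At P = $113 ≥ min AVC, set P = MC on the rising branch: Q = 11.
At P = $6 < min AVC = $9, price no longer covers variable cost at any output, so the firm shuts down: Q = 0.

Output falls from 11 to 0 (the firm shuts down)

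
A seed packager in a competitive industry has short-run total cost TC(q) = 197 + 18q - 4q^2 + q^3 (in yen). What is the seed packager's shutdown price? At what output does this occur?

¥14 per unit, at q = 2

The shutdown price is the minimum of AVC. VC = 18q - 4q^2 + q^3, so AVC = 18 - 4q + q^2.
dAVC/dq = -4 + 2q = 0 gives q = 2. min AVC = 18 - 4·2 + 2^2 = 14.
The firm shuts down for any P below ¥14.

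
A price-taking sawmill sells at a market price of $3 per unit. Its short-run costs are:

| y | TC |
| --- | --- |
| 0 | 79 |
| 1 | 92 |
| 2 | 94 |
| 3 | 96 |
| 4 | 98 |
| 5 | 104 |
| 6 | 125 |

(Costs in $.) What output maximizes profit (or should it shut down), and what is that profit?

y = 0 (shut down); profit = -$79

Tabulate TR − TC: y=0: -79; y=1: -89; y=2: -88; y=3: -87; y=4: -86; y=5: -89; y=6: -107.
Profit is highest at y = 0. Equivalently, the lowest AVC in the table is 19/4 ≈ $4.75 at y = 4, and P = $3 falls below it — price never covers variable cost, so the firm shuts down and loses only its fixed cost.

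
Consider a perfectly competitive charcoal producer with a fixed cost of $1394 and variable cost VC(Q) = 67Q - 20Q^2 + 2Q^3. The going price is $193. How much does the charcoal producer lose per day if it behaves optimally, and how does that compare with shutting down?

AVC = 67 - 20Q + 2Q^2; min AVC = $17 at Q = 5. Since P = $193 ≥ min AVC, the firm produces.
MC = 67 - 40Q + 6Q^2. Setting P = MC and taking the root on the rising branch gives Q* = 9.
TR = 193·9 = 1737. TC = 1394 + 441 = 1835. Profit = 1737 − 1835 = -$98.
By producing, the firm covers all variable cost plus $1296 of fixed cost; shutting down would lose the full $1394.

Profit = -$98 at Q = 9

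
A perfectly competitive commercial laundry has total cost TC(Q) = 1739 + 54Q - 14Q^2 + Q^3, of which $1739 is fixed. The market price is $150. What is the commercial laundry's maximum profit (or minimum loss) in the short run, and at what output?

Profit = -$299 at Q = 12

AVC = 54 - 14Q + Q^2 has its minimum $5 at Q = 7; price $150 clears that bar, so the firm operates.
With MC = 54 - 28Q + 3Q^2, P = MC on the upward-sloping part at Q* = 12.
TR = 150·12 = 1800. TC = 1739 + 360 = 2099. Profit = 1800 − 2099 = -$299.
That loss of $299 beats the $1739 the firm would lose by shutting down; producing recovers $1440 of fixed cost.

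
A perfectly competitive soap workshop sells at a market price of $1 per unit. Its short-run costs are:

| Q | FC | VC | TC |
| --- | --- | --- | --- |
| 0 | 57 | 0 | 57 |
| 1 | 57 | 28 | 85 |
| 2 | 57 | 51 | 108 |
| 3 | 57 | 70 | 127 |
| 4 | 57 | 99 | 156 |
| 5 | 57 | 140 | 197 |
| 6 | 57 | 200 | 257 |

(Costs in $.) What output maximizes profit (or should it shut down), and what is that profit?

Q = 0 (shut down); profit = -$57

Compute π = P·Q − TC at each output: Q=0: -57; Q=1: -84; Q=2: -106; Q=3: -124; Q=4: -152; Q=5: -192; Q=6: -251.
Profit is highest at Q = 0. Equivalently, the lowest AVC in the table is 70/3 ≈ $23.33 at Q = 3, and P = $1 falls below it — price never covers variable cost, so the firm shuts down and loses only its fixed cost.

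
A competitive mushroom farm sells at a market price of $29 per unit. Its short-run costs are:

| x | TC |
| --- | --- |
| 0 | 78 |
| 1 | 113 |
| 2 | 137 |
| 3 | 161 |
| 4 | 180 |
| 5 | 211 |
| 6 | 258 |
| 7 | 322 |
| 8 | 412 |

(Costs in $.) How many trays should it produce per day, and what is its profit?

Tabulate TR − TC: x=0: -78; x=1: -84; x=2: -79; x=3: -74; x=4: -64; x=5: -66; x=6: -84; x=7: -119; x=8: -180.
Profit is maximized at x = 4. AVC there is 102/4 = $25.50 ≤ P, so producing beats shutting down (which would give -$78).

x = 4; profit = -$64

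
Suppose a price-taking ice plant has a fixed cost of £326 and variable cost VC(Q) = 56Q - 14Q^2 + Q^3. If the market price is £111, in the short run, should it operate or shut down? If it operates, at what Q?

Produce at Q = 11

Strip out fixed cost: VC = 56Q - 14Q^2 + Q^3. Then AVC = 56 - 14Q + Q^2 and MC = 56 - 28Q + 3Q^2.
AVC hits its minimum where MC = AVC, at Q = 7, giving min AVC = 56 - 14·7 + 7^2 = £7.
Because £111 ≥ £7, revenue can cover variable cost; the firm operates.
Set P = MC: 111 = 56 - 28Q + 3Q^2 → -55 - 28Q + 3Q^2 = 0. The roots are Q = -5/3 and Q = 11; the profit-maximizing output is on the rising part of MC, so Q* = 11.
Check: AVC at Q = 11 is £23 ≤ P, so revenue covers variable cost.
Profit = P·Q − TC = 111·11 − 579 = £642.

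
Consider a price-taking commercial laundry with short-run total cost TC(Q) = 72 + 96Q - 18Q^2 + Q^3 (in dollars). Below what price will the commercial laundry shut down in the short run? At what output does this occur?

$15 per unit, at Q = 9

Short-run supply begins at min AVC. From VC = 96Q - 18Q^2 + Q^3, AVC = 96 - 18Q + Q^2.
At the minimum of AVC, MC = AVC. MC = 96 - 36Q + 3Q^2; setting MC = AVC gives 2Q^2 - 18Q = 0, so Q = 9. min AVC = 15.
So the shutdown price is $15.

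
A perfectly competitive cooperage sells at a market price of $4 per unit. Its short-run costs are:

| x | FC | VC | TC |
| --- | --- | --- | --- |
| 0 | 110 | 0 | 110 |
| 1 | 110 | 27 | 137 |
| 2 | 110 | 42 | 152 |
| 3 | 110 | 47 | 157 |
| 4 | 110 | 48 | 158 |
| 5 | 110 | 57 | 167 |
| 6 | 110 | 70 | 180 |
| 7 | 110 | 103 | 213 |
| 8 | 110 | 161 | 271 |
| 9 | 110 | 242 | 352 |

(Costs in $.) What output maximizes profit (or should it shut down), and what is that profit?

x = 0 (shut down); profit = -$110

Profit at each row (π = 4x − TC): x=0: -110; x=1: -133; x=2: -144; x=3: -145; x=4: -142; x=5: -147; x=6: -156; x=7: -185; x=8: -239; x=9: -316.
Profit is highest at x = 0. Equivalently, the lowest AVC in the table is 57/5 ≈ $11.40 at x = 5, and P = $4 falls below it — price never covers variable cost, so the firm shuts down and loses only its fixed cost.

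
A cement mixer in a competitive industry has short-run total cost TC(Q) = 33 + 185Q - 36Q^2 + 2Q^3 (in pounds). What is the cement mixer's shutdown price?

The shutdown price is the minimum of AVC. VC = 185Q - 36Q^2 + 2Q^3, so AVC = 185 - 36Q + 2Q^2.
dAVC/dQ = -36 + 4Q = 0 gives Q = 9. min AVC = 185 - 36·9 + 2·9^2 = 23.
So the shutdown price is £23.

£23 per unit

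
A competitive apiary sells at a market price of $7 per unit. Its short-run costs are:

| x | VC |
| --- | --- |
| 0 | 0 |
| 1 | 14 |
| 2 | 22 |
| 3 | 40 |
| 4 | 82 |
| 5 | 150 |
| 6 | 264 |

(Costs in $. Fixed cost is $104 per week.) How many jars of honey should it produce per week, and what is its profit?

Compute π = P·x − TC at each output: x=0: -104; x=1: -111; x=2: -112; x=3: -123; x=4: -158; x=5: -219; x=6: -326.
Profit is highest at x = 0. Equivalently, the lowest AVC in the table is 22/2 ≈ $11 at x = 2, and P = $7 falls below it — price never covers variable cost, so the firm shuts down and loses only its fixed cost.

x = 0 (shut down); profit = -$104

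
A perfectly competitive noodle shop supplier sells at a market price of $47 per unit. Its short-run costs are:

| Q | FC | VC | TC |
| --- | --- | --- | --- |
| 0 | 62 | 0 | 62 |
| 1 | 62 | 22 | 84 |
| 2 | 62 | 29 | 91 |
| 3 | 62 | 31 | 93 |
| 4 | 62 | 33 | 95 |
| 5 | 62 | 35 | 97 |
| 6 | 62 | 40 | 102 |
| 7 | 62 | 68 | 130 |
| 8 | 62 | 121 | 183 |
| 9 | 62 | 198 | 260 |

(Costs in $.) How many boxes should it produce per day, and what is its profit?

Compute π = P·Q − TC at each output: Q=0: -62; Q=1: -37; Q=2: 3; Q=3: 48; Q=4: 93; Q=5: 138; Q=6: 180; Q=7: 199; Q=8: 193; Q=9: 163.
Profit is maximized at Q = 7. AVC there is 68/7 = $9.71 ≤ P, so producing beats shutting down (which would give -$62).

Q = 7; profit = $199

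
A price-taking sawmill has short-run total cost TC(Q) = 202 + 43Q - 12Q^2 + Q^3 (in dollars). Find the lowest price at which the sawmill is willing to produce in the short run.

Short-run supply begins at min AVC. From VC = 43Q - 12Q^2 + Q^3, AVC = 43 - 12Q + Q^2.
dAVC/dQ = -12 + 2Q = 0 gives Q = 6. min AVC = 43 - 12·6 + 6^2 = 7.
For P < $7 the firm produces nothing.

$7 per unit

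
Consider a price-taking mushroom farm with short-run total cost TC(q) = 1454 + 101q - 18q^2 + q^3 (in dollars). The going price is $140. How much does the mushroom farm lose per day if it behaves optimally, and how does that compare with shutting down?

AVC = 101 - 18q + q^2; min AVC = $20 at q = 9. Since P = $140 ≥ min AVC, the firm produces.
With MC = 101 - 36q + 3q^2, P = MC on the upward-sloping part at q* = 13.
TR = 140·13 = 1820. TC = 1454 + 468 = 1922. Profit = 1820 − 1922 = -$102.
By producing, the firm covers all variable cost plus $1352 of fixed cost; shutting down would lose the full $1454.

Profit = -$102 at q = 13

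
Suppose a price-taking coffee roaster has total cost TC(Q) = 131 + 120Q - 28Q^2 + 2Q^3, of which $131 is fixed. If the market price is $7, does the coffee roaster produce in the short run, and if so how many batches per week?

From TC, MC = TC'(Q) = 120 - 56Q + 6Q^2 and AVC = VC/Q = 120 - 28Q + 2Q^2.
AVC is minimized where dAVC/dQ = -28 + 4Q = 0, at Q = 7; min AVC = 120 - 28·7 + 2·7^2 = $22.
With P < min AVC ($7 < $22), every unit sold adds to the loss.
Best response: produce nothing and absorb the $131 fixed cost.

Shut down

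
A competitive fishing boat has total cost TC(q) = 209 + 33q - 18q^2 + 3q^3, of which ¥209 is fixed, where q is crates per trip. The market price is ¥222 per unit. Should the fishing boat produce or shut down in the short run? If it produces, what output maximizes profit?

Produce at q = 7

From TC, MC = TC'(q) = 33 - 36q + 9q^2 and AVC = VC/q = 33 - 18q + 3q^2.
The AVC parabola has its vertex at q = 18/6 = 3, where AVC = 33 - 18·3 + 3·3^2 = ¥6.
Because ¥222 ≥ ¥6, revenue can cover variable cost; the firm operates.
Set P = MC: 222 = 33 - 36q + 9q^2 → -189 - 36q + 9q^2 = 0. The roots are q = -3 and q = 7; the profit-maximizing output is on the rising part of MC, so q* = 7.
Check: AVC at q = 7 is ¥54 ≤ P, so revenue covers variable cost.
Profit = P·q − TC = 222·7 − 587 = ¥967.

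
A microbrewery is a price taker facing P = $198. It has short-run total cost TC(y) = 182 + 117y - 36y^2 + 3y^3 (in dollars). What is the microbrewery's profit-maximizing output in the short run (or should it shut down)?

Produce at y = 9

Variable cost is VC = 117y - 36y^2 + 3y^3, so AVC = VC/y = 117 - 36y + 3y^2 and MC = dTC/dy = 117 - 72y + 9y^2.
AVC is minimized where dAVC/dy = -36 + 6y = 0, at y = 6; min AVC = 117 - 36·6 + 3·6^2 = $9.
P = $198 exceeds min AVC = $9, so the firm stays open.
Solving P = MC: -81 - 72y + 9y^2 = 0 ⇒ y = -1 or 9. On the upward-sloping branch, y* = 9.
Check: AVC at y = 9 is $36 ≤ P, so revenue covers variable cost.
Profit = P·y − TC = 198·9 − 506 = $1276.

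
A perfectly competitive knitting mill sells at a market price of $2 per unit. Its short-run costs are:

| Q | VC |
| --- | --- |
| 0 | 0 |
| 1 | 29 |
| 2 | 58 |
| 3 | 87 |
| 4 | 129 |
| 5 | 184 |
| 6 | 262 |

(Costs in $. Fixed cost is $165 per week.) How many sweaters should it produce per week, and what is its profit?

Q = 0 (shut down); profit = -$165

Compute π = P·Q − TC at each output: Q=0: -165; Q=1: -192; Q=2: -219; Q=3: -246; Q=4: -286; Q=5: -339; Q=6: -415.
Profit is highest at Q = 0. Equivalently, the lowest AVC in the table is 29/1 ≈ $29 at Q = 1, and P = $2 falls below it — price never covers variable cost, so the firm shuts down and loses only its fixed cost.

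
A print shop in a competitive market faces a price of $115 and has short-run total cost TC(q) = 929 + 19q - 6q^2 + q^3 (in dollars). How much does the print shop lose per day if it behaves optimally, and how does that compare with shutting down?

Profit = -$289 at q = 8

AVC = 19 - 6q + q^2; min AVC = $10 at q = 3. Since P = $115 ≥ min AVC, the firm produces.
MC = 19 - 12q + 3q^2. Setting P = MC and taking the root on the rising branch gives q* = 8.
TR = 115·8 = 920. TC = 929 + 280 = 1209. Profit = 920 − 1209 = -$289.
By producing, the firm covers all variable cost plus $640 of fixed cost; shutting down would lose the full $929.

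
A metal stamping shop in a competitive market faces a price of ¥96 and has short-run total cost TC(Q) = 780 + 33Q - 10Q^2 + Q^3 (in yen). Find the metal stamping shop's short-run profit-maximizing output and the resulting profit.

Profit = -¥132 at Q = 9

AVC = 33 - 10Q + Q^2; min AVC = ¥8 at Q = 5. Since P = ¥96 ≥ min AVC, the firm produces.
MC = 33 - 20Q + 3Q^2. Setting P = MC and taking the root on the rising branch gives Q* = 9.
TR = 96·9 = 864. TC = 780 + 216 = 996. Profit = 864 − 996 = -¥132.
By producing, the firm covers all variable cost plus ¥648 of fixed cost; shutting down would lose the full ¥780.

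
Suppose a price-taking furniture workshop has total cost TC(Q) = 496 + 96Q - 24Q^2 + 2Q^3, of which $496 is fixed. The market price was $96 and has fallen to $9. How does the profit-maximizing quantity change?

Output falls from 8 to 0 (the firm shuts down)

AVC = 96 - 24Q + 2Q^2, minimized at Q = 6 where min AVC = $24. MC = 96 - 48Q + 6Q^2.
At P = $96 ≥ min AVC, set P = MC on the rising branch: Q = 8.
At P = $9 < min AVC = $24, price no longer covers variable cost at any output, so the firm shuts down: Q = 0.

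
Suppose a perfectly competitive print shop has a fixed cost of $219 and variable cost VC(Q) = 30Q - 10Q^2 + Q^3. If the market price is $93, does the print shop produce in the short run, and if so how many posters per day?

Produce at Q = 9

From TC, MC = TC'(Q) = 30 - 20Q + 3Q^2 and AVC = VC/Q = 30 - 10Q + Q^2.
AVC hits its minimum where MC = AVC, at Q = 5, giving min AVC = 30 - 10·5 + 5^2 = $5.
Because $93 ≥ $5, revenue can cover variable cost; the firm operates.
Solving P = MC: -63 - 20Q + 3Q^2 = 0 ⇒ Q = -7/3 or 9. On the upward-sloping branch, Q* = 9.
Check: AVC at Q = 9 is $21 ≤ P, so revenue covers variable cost.
Profit = P·Q − TC = 93·9 − 408 = $429.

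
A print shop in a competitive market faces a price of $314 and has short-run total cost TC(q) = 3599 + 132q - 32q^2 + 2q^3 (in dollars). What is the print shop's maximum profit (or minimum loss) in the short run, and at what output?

AVC = 132 - 32q + 2q^2 has its minimum $4 at q = 8; price $314 clears that bar, so the firm operates.
MC = 132 - 64q + 6q^2. Setting P = MC and taking the root on the rising branch gives q* = 13.
TR = 314·13 = 4082. TC = 3599 + 702 = 4301. Profit = 4082 − 4301 = -$219.
Shutting down would mean losing the fixed cost of $3599, so operating at a loss of $219 is better by $3380.

Profit = -$219 at q = 13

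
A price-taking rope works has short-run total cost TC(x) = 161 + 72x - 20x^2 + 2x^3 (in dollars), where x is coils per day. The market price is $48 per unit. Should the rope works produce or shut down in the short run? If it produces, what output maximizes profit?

Produce at x = 6

Variable cost is VC = 72x - 20x^2 + 2x^3, so AVC = VC/x = 72 - 20x + 2x^2 and MC = dTC/dx = 72 - 40x + 6x^2.
AVC is minimized where dAVC/dx = -20 + 4x = 0, at x = 5; min AVC = 72 - 20·5 + 2·5^2 = $22.
P = $48 exceeds min AVC = $22, so the firm stays open.
Set P = MC: 48 = 72 - 40x + 6x^2 → 24 - 40x + 6x^2 = 0. The roots are x = 2/3 and x = 6; the profit-maximizing output is on the rising part of MC, so x* = 6.
Check: AVC at x = 6 is $24 ≤ P, so revenue covers variable cost.
Profit = P·x − TC = 48·6 − 305 = -$17, a loss, but smaller than the $161 fixed cost the firm would lose by shutting down.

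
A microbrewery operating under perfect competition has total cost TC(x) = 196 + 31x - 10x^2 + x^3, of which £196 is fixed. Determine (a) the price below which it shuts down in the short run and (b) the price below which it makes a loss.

Shutdown price = min AVC. AVC = 31 - 10x + x^2, with vertex at x = 5 and minimum £6.
ATC = 196/x + 31 - 10x + x^2. Setting dATC/dx = −196/x^2 − 10 + 2x = 0 gives x = 7 (since 2·7^3 − 10·7^2 = 196).
min ATC = 196/7 + 31 − 10·7 + 7^2 = £38. That is the break-even price.
Between these two prices the firm operates at a loss; above £38 it earns a profit.

Shutdown price = £6; break-even price = £38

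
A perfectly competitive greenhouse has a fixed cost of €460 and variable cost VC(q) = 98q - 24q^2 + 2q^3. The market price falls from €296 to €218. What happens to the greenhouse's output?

Output falls from 11 to 10

AVC = 98 - 24q + 2q^2, minimized at q = 6 where min AVC = €26. MC = 98 - 48q + 6q^2.
With P = €296 above the shutdown price, P = MC gives q = 11.
At P = €218 ≥ min AVC, set P = MC: q = 10. The firm stays open but cuts output.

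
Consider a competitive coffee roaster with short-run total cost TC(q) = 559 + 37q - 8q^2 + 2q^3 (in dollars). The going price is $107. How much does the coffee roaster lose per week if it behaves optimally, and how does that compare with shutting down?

AVC = 37 - 8q + 2q^2 has its minimum $29 at q = 2; price $107 clears that bar, so the firm operates.
MC = 37 - 16q + 6q^2. Setting P = MC and taking the root on the rising branch gives q* = 5.
TR = 107·5 = 535. TC = 559 + 235 = 794. Profit = 535 − 794 = -$259.
Shutting down would mean losing the fixed cost of $559, so operating at a loss of $259 is better by $300.

Profit = -$259 at q = 5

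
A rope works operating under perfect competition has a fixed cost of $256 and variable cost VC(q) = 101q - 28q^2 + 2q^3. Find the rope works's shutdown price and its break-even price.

Shutdown price = $3; break-even price = $37

AVC = 101 - 28q + 2q^2; minimized at q = 7, giving min AVC = $3. That is the shutdown price.
ATC = 256/q + 101 - 28q + 2q^2. Setting dATC/dq = −256/q^2 − 28 + 4q = 0 gives q = 8 (since 4·8^3 − 28·8^2 = 256).
min ATC = 256/8 + 101 − 28·8 + 2·8^2 = $37. That is the break-even price.
For $3 ≤ P < $37 the firm produces at a loss; below $3 it shuts down.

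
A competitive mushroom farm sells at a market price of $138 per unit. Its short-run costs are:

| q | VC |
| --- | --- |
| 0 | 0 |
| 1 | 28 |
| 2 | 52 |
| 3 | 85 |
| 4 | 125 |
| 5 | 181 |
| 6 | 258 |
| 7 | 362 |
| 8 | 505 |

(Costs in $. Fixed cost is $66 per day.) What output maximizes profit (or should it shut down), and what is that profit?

Compute π = P·q − TC at each output: q=0: -66; q=1: 44; q=2: 158; q=3: 263; q=4: 361; q=5: 443; q=6: 504; q=7: 538; q=8: 533.
Profit is maximized at q = 7. AVC there is 362/7 = $51.71 ≤ P, so producing beats shutting down (which would give -$66).

q = 7; profit = $538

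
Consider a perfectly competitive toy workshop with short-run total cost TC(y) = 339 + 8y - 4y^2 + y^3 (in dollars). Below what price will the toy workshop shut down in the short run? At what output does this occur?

Short-run supply begins at min AVC. From VC = 8y - 4y^2 + y^3, AVC = 8 - 4y + y^2.
At the minimum of AVC, MC = AVC. MC = 8 - 8y + 3y^2; setting MC = AVC gives 2y^2 - 4y = 0, so y = 2. min AVC = 4.
For P < $4 the firm produces nothing.

$4 per unit, at y = 2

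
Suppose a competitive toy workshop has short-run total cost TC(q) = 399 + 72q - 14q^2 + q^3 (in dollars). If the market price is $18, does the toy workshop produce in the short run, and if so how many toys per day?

Strip out fixed cost: VC = 72q - 14q^2 + q^3. Then AVC = 72 - 14q + q^2 and MC = 72 - 28q + 3q^2.
AVC is minimized where dAVC/dq = -14 + 2q = 0, at q = 7; min AVC = 72 - 14·7 + 7^2 = $23.
P = $18 lies below min AVC = $23; no output level covers variable cost.
Shutting down limits the loss to fixed cost, $399.

Shut down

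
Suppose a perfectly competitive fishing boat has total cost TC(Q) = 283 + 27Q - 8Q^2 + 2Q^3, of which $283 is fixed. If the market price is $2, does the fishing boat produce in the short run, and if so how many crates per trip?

Strip out fixed cost: VC = 27Q - 8Q^2 + 2Q^3. Then AVC = 27 - 8Q + 2Q^2 and MC = 27 - 16Q + 6Q^2.
The AVC parabola has its vertex at Q = 8/4 = 2, where AVC = 27 - 8·2 + 2·2^2 = $19.
P = $2 lies below min AVC = $19; no output level covers variable cost.
Shutting down limits the loss to fixed cost, $283.

Shut down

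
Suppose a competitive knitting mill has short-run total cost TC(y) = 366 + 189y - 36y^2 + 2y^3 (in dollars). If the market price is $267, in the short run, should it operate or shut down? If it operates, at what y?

Variable cost is VC = 189y - 36y^2 + 2y^3, so AVC = VC/y = 189 - 36y + 2y^2 and MC = dTC/dy = 189 - 72y + 6y^2.
The AVC parabola has its vertex at y = 36/4 = 9, where AVC = 189 - 36·9 + 2·9^2 = $27.
Because $267 ≥ $27, revenue can cover variable cost; the firm operates.
Set P = MC: 267 = 189 - 72y + 6y^2 → -78 - 72y + 6y^2 = 0. The roots are y = -1 and y = 13; the profit-maximizing output is on the rising part of MC, so y* = 13.
Check: AVC at y = 13 is $59 ≤ P, so revenue covers variable cost.
Profit = P·y − TC = 267·13 − 1133 = $2338.

Produce at y = 13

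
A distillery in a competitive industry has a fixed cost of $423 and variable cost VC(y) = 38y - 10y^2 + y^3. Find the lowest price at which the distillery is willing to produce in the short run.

Short-run supply begins at min AVC. From VC = 38y - 10y^2 + y^3, AVC = 38 - 10y + y^2.
At the minimum of AVC, MC = AVC. MC = 38 - 20y + 3y^2; setting MC = AVC gives 2y^2 - 10y = 0, so y = 5. min AVC = 13.
For P < $13 the firm produces nothing.

$13 per unit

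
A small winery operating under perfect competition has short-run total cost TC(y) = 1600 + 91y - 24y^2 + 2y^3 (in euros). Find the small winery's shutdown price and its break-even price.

AVC = 91 - 24y + 2y^2; minimized at y = 6, giving min AVC = €19. That is the shutdown price.
ATC = 1600/y + 91 - 24y + 2y^2. Setting dATC/dy = −1600/y^2 − 24 + 4y = 0 gives y = 10 (since 4·10^3 − 24·10^2 = 1600).
min ATC = 1600/10 + 91 − 24·10 + 2·10^2 = €211. That is the break-even price.
For €19 ≤ P < €211 the firm produces at a loss; below €19 it shuts down.

Shutdown price = €19; break-even price = €211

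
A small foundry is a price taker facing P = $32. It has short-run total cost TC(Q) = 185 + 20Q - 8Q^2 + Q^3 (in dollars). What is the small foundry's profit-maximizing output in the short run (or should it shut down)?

Variable cost is VC = 20Q - 8Q^2 + Q^3, so AVC = VC/Q = 20 - 8Q + Q^2 and MC = dTC/dQ = 20 - 16Q + 3Q^2.
AVC is minimized where dAVC/dQ = -8 + 2Q = 0, at Q = 4; min AVC = 20 - 8·4 + 4^2 = $4.
Since P = $32 ≥ min AVC = $4, price covers variable cost and the firm should produce.
Solving P = MC: -12 - 16Q + 3Q^2 = 0 ⇒ Q = -2/3 or 6. On the upward-sloping branch, Q* = 6.
Check: AVC at Q = 6 is $8 ≤ P, so revenue covers variable cost.
Profit = P·Q − TC = 32·6 − 233 = -$41, a loss, but smaller than the $185 fixed cost the firm would lose by shutting down.

Produce at Q = 6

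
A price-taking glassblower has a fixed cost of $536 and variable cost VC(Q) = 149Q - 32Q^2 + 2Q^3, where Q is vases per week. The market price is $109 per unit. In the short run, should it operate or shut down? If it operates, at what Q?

Variable cost is VC = 149Q - 32Q^2 + 2Q^3, so AVC = VC/Q = 149 - 32Q + 2Q^2 and MC = dTC/dQ = 149 - 64Q + 6Q^2.
AVC hits its minimum where MC = AVC, at Q = 8, giving min AVC = 149 - 32·8 + 2·8^2 = $21.
P = $109 exceeds min AVC = $21, so the firm stays open.
Set P = MC: 109 = 149 - 64Q + 6Q^2 → 40 - 64Q + 6Q^2 = 0. The roots are Q = 2/3 and Q = 10; the profit-maximizing output is on the rising part of MC, so Q* = 10.
Check: AVC at Q = 10 is $29 ≤ P, so revenue covers variable cost.
Profit = P·Q − TC = 109·10 − 826 = $264.

Produce at Q = 10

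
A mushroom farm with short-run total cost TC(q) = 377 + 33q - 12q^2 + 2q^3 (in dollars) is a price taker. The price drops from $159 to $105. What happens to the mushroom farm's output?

AVC = 33 - 12q + 2q^2, minimized at q = 3 where min AVC = $15. MC = 33 - 24q + 6q^2.
At P = $159 ≥ min AVC, set P = MC on the rising branch: q = 7.
At P = $105 ≥ min AVC, set P = MC: q = 6. The firm stays open but cuts output.

Output falls from 7 to 6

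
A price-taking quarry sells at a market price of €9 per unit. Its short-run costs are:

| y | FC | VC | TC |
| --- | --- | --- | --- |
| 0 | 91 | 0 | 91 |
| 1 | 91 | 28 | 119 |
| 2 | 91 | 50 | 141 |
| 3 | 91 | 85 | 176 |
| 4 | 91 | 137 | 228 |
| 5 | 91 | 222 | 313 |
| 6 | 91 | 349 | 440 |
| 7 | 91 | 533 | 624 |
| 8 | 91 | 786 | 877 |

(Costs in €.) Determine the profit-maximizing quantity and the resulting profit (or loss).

y = 0 (shut down); profit = -€91

Tabulate TR − TC: y=0: -91; y=1: -110; y=2: -123; y=3: -149; y=4: -192; y=5: -268; y=6: -386; y=7: -561; y=8: -805.
Profit is highest at y = 0. Equivalently, the lowest AVC in the table is 50/2 ≈ €25 at y = 2, and P = €9 falls below it — price never covers variable cost, so the firm shuts down and loses only its fixed cost.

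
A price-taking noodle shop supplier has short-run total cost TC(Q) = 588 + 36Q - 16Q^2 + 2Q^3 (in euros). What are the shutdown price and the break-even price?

Shutdown price = min AVC. AVC = 36 - 16Q + 2Q^2, with vertex at Q = 4 and minimum €4.
ATC = 588/Q + 36 - 16Q + 2Q^2. Setting dATC/dQ = −588/Q^2 − 16 + 4Q = 0 gives Q = 7 (since 4·7^3 − 16·7^2 = 588).
min ATC = 588/7 + 36 − 16·7 + 2·7^2 = €106. That is the break-even price.
For €4 ≤ P < €106 the firm produces at a loss; below €4 it shuts down.

Shutdown price = €4; break-even price = €106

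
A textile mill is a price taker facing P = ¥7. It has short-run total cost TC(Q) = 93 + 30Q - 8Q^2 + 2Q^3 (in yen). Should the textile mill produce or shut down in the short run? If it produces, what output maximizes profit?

Shut down

Variable cost is VC = 30Q - 8Q^2 + 2Q^3, so AVC = VC/Q = 30 - 8Q + 2Q^2 and MC = dTC/dQ = 30 - 16Q + 6Q^2.
The AVC parabola has its vertex at Q = 8/4 = 2, where AVC = 30 - 8·2 + 2·2^2 = ¥22.
Since P = ¥7 < min AVC = ¥22, price fails to cover variable cost at any output.
The firm minimizes its loss by shutting down and losing only its fixed cost of ¥93.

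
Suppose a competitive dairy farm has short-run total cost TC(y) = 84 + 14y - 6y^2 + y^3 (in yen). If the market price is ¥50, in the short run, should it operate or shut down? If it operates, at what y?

From TC, MC = TC'(y) = 14 - 12y + 3y^2 and AVC = VC/y = 14 - 6y + y^2.
AVC is minimized where dAVC/dy = -6 + 2y = 0, at y = 3; min AVC = 14 - 6·3 + 3^2 = ¥5.
P = ¥50 exceeds min AVC = ¥5, so the firm stays open.
Set P = MC: 50 = 14 - 12y + 3y^2 → -36 - 12y + 3y^2 = 0. The roots are y = -2 and y = 6; the profit-maximizing output is on the rising part of MC, so y* = 6.
Check: AVC at y = 6 is ¥14 ≤ P, so revenue covers variable cost.
Profit = P·y − TC = 50·6 − 168 = ¥132.

Produce at y = 6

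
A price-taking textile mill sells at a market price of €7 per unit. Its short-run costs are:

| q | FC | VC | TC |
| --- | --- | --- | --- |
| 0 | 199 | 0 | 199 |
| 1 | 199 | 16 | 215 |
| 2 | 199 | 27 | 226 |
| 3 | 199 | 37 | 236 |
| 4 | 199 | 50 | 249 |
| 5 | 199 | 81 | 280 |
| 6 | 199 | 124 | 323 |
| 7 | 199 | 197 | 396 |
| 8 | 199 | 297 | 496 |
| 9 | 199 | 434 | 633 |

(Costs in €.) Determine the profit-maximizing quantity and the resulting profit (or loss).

Tabulate TR − TC: q=0: -199; q=1: -208; q=2: -212; q=3: -215; q=4: -221; q=5: -245; q=6: -281; q=7: -347; q=8: -440; q=9: -570.
Profit is highest at q = 0. Equivalently, the lowest AVC in the table is 37/3 ≈ €12.33 at q = 3, and P = €7 falls below it — price never covers variable cost, so the firm shuts down and loses only its fixed cost.

q = 0 (shut down); profit = -€199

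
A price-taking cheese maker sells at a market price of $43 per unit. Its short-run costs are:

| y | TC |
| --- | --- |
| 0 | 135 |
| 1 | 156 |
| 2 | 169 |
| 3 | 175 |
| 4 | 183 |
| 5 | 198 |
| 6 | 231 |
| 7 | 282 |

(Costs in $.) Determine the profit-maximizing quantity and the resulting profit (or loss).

y = 6; profit = $27

Tabulate TR − TC: y=0: -135; y=1: -113; y=2: -83; y=3: -46; y=4: -11; y=5: 17; y=6: 27; y=7: 19.
Profit is maximized at y = 6. AVC there is 96/6 = $16 ≤ P, so producing beats shutting down (which would give -$135).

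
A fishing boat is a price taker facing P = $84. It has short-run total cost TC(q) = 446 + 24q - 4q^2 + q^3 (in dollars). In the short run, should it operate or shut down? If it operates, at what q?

From TC, MC = TC'(q) = 24 - 8q + 3q^2 and AVC = VC/q = 24 - 4q + q^2.
AVC hits its minimum where MC = AVC, at q = 2, giving min AVC = 24 - 4·2 + 2^2 = $20.
P = $84 exceeds min AVC = $20, so the firm stays open.
Set P = MC: 84 = 24 - 8q + 3q^2 → -60 - 8q + 3q^2 = 0. The roots are q = -10/3 and q = 6; the profit-maximizing output is on the rising part of MC, so q* = 6.
Check: AVC at q = 6 is $36 ≤ P, so revenue covers variable cost.
Profit = P·q − TC = 84·6 − 662 = -$158, a loss, but smaller than the $446 fixed cost the firm would lose by shutting down.

Produce at q = 6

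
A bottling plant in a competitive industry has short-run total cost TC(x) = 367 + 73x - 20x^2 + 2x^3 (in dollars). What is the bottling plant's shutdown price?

$23 per unit

The shutdown price is the minimum of AVC. VC = 73x - 20x^2 + 2x^3, so AVC = 73 - 20x + 2x^2.
dAVC/dx = -20 + 4x = 0 gives x = 5. min AVC = 73 - 20·5 + 2·5^2 = 23.
For P < $23 the firm produces nothing.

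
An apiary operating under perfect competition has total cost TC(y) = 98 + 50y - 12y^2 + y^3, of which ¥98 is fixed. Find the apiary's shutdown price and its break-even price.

Shutdown price = ¥14; break-even price = ¥29

AVC = 50 - 12y + y^2; minimized at y = 6, giving min AVC = ¥14. That is the shutdown price.
ATC = 98/y + 50 - 12y + y^2. Setting dATC/dy = −98/y^2 − 12 + 2y = 0 gives y = 7 (since 2·7^3 − 12·7^2 = 98).
min ATC = 98/7 + 50 − 12·7 + 7^2 = ¥29. That is the break-even price.
Between these two prices the firm operates at a loss; above ¥29 it earns a profit.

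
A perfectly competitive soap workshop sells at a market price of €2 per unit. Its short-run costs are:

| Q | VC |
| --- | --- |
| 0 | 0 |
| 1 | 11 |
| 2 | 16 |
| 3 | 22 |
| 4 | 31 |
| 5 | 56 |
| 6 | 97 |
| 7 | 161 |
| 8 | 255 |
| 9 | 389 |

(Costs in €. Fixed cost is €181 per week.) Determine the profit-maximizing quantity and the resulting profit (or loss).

Tabulate TR − TC: Q=0: -181; Q=1: -190; Q=2: -193; Q=3: -197; Q=4: -204; Q=5: -227; Q=6: -266; Q=7: -328; Q=8: -420; Q=9: -552.
Profit is highest at Q = 0. Equivalently, the lowest AVC in the table is 22/3 ≈ €7.33 at Q = 3, and P = €2 falls below it — price never covers variable cost, so the firm shuts down and loses only its fixed cost.

Q = 0 (shut down); profit = -€181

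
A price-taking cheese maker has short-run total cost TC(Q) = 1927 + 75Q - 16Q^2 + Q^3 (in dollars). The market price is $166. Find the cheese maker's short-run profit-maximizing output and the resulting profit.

AVC = 75 - 16Q + Q^2 has its minimum $11 at Q = 8; price $166 clears that bar, so the firm operates.
MC = 75 - 32Q + 3Q^2. Setting P = MC and taking the root on the rising branch gives Q* = 13.
TR = 166·13 = 2158. TC = 1927 + 468 = 2395. Profit = 2158 − 2395 = -$237.
By producing, the firm covers all variable cost plus $1690 of fixed cost; shutting down would lose the full $1927.

Profit = -$237 at Q = 13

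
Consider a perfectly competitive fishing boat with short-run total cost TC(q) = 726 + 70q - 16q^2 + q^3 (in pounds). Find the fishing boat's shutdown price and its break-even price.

Shutdown price = min AVC. AVC = 70 - 16q + q^2, with vertex at q = 8 and minimum £6.
ATC = 726/q + 70 - 16q + q^2. Setting dATC/dq = −726/q^2 − 16 + 2q = 0 gives q = 11 (since 2·11^3 − 16·11^2 = 726).
min ATC = 726/11 + 70 − 16·11 + 11^2 = £81. That is the break-even price.
For £6 ≤ P < £81 the firm produces at a loss; below £6 it shuts down.

Shutdown price = £6; break-even price = £81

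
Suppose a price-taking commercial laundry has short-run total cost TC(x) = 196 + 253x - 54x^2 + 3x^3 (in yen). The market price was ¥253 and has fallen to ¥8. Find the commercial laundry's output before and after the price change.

Output falls from 12 to 0 (the firm shuts down)

AVC = 253 - 54x + 3x^2, minimized at x = 9 where min AVC = ¥10. MC = 253 - 108x + 9x^2.
With P = ¥253 above the shutdown price, P = MC gives x = 12.
At P = ¥8 < min AVC = ¥10, price no longer covers variable cost at any output, so the firm shuts down: x = 0.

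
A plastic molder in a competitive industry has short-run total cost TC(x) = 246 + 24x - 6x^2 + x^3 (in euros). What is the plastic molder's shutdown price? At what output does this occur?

The shutdown price is the minimum of AVC. VC = 24x - 6x^2 + x^3, so AVC = 24 - 6x + x^2.
At the minimum of AVC, MC = AVC. MC = 24 - 12x + 3x^2; setting MC = AVC gives 2x^2 - 6x = 0, so x = 3. min AVC = 15.
So the shutdown price is €15.

€15 per unit, at x = 3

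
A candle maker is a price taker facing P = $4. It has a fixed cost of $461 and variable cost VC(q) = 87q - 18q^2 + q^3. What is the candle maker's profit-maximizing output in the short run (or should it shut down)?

From TC, MC = TC'(q) = 87 - 36q + 3q^2 and AVC = VC/q = 87 - 18q + q^2.
AVC hits its minimum where MC = AVC, at q = 9, giving min AVC = 87 - 18·9 + 9^2 = $6.
Since P = $4 < min AVC = $6, price fails to cover variable cost at any output.
Best response: produce nothing and absorb the $461 fixed cost.

Shut down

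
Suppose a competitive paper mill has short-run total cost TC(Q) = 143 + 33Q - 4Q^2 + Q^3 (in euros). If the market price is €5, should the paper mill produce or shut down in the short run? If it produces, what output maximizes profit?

Shut down

Variable cost is VC = 33Q - 4Q^2 + Q^3, so AVC = VC/Q = 33 - 4Q + Q^2 and MC = dTC/dQ = 33 - 8Q + 3Q^2.
The AVC parabola has its vertex at Q = 4/2 = 2, where AVC = 33 - 4·2 + 2^2 = €29.
With P < min AVC (€5 < €29), every unit sold adds to the loss.
The firm minimizes its loss by shutting down and losing only its fixed cost of €143.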